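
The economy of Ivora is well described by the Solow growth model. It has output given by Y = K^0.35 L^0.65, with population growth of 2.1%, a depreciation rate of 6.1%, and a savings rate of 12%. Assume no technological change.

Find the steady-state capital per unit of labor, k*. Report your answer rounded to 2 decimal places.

k* ≈ 1.80

At the steady state, Δk = 0, so s·k^α = (n + δ)·k.
Rearranging, k^(1−α) = s / (n + δ).
k^0.65 = 0.12 / (0.021 + 0.061) = 0.12 / 0.082 = 1.4634
k* = 1.4634^(1/0.65) ≈ 1.7964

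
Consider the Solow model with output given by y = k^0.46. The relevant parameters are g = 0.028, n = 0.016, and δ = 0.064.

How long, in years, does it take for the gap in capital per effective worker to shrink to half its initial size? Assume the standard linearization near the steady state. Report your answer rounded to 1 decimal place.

Near the steady state the convergence rate is λ = (1 − α)(n + g + δ).
λ = (1 − 0.46) × 0.108 = 0.54 × 0.108 = 0.05832
Half-life = ln 2 / λ = 0.6931 / 0.05832 ≈ 11.88 years

t_½ ≈ 11.9 years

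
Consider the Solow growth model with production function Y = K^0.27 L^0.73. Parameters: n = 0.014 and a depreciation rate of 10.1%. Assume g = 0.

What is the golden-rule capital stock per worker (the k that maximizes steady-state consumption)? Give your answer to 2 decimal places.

k_gold ≈ 3.22

The golden rule sets f'(k) = n + δ, i.e. α·k^(α−1) = n + δ.
So k^(1−α) = α / (n + δ) = 0.27 / 0.115 = 2.3478.
k_gold = 2.3478^(1/0.73) ≈ 3.2193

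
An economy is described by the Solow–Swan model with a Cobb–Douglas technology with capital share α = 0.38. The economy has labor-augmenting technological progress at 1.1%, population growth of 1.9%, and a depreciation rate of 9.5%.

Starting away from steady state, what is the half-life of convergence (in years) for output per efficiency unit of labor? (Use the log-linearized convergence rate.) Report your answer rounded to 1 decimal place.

t_½ ≈ 8.9 years

Near the steady state the convergence rate is λ = (1 − α)(n + g + δ).
λ = (1 − 0.38) × 0.125 = 0.62 × 0.125 = 0.0775
Half-life = ln 2 / λ = 0.6931 / 0.0775 ≈ 8.94 years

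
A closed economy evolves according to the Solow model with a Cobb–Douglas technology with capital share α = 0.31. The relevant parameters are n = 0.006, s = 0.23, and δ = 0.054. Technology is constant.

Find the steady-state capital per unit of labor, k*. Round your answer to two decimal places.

In steady state, investment equals break-even investment: s·k^α = (n + δ)·k.
Rearranging, k^(1−α) = s / (n + δ).
k^0.69 = 0.23 / (0.006 + 0.054) = 0.23 / 0.060 = 3.8333
k* = 3.8333^(1/0.69) ≈ 7.0106

k* ≈ 7.01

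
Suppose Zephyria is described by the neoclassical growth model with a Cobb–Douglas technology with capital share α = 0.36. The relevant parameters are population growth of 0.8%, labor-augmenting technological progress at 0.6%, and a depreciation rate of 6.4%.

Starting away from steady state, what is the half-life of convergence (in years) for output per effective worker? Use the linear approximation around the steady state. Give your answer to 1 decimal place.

Near the steady state the convergence rate is λ = (1 − α)(n + g + δ).
λ = (1 − 0.36) × 0.078 = 0.64 × 0.078 = 0.04992
Half-life = ln 2 / λ = 0.6931 / 0.04992 ≈ 13.88 years

half-life ≈ 13.9 years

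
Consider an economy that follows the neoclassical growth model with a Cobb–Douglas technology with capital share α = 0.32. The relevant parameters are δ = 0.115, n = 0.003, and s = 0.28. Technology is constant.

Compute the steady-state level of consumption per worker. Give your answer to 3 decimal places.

At the steady state, Δk = 0, so s·k^α = (n + δ)·k.
Dividing both sides by k: k^(1−α) = s / (n + δ).
k^0.68 = 0.28 / (0.003 + 0.115) = 0.28 / 0.118 = 2.3729
k* = 2.3729^(1/0.68) ≈ 3.5635
y* = (k*)^α = 3.5635^0.32 ≈ 1.5018
c* = (1 − s)·y* = (1 − 0.28) × 1.5018 ≈ 1.0813

c* ≈ 1.081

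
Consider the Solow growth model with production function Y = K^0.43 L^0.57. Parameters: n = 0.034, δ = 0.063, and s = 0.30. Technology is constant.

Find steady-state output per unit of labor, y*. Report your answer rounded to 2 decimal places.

y* ≈ 2.34

In steady state, investment equals break-even investment: s·k^α = (n + δ)·k.
Rearranging, k^(1−α) = s / (n + δ).
k^0.57 = 0.30 / (0.034 + 0.063) = 0.30 / 0.097 = 3.0928
k* = 3.0928^(1/0.57) ≈ 7.2488
y* = (k*)^α = 7.2488^0.43 ≈ 2.3438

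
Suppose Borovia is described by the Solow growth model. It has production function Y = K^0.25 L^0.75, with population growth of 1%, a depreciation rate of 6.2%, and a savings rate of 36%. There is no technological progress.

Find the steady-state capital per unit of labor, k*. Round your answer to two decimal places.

In steady state, investment equals break-even investment: s·k^α = (n + δ)·k.
Rearranging, k^(1−α) = s / (n + δ).
k^0.75 = 0.36 / (0.010 + 0.062) = 0.36 / 0.072 = 5.0000
k* = 5.0000^(1/0.75) ≈ 8.5499

k* ≈ 8.55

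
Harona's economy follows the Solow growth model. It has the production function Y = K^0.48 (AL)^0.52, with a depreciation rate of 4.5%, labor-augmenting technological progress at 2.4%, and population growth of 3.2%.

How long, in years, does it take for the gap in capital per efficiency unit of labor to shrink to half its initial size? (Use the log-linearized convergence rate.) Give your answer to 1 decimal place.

about 13.2 years

Near the steady state the convergence rate is λ = (1 − α)(n + g + δ).
λ = (1 − 0.48) × 0.101 = 0.52 × 0.101 = 0.05252
Half-life = ln 2 / λ = 0.6931 / 0.05252 ≈ 13.20 years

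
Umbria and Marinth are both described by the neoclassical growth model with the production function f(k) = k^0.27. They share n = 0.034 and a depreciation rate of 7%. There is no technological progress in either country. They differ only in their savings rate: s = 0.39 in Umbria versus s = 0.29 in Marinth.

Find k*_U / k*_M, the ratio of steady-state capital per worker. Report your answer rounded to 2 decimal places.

k*_U / k*_M ≈ 1.50

Steady-state k* = [s/(n + δ)]^(1/(1−α)), so the ratio is [ (s_U/(n + δ)_U) / (s_M/(n + δ)_M) ]^1.3699.
s_U/(n + δ)_U = 0.39/0.104 = 3.7500; s_M/(n + δ)_M = 0.29/0.104 = 2.7885.
Ratio = (3.7500/2.7885)^1.3699 = 1.3448^1.3699 ≈ 1.5005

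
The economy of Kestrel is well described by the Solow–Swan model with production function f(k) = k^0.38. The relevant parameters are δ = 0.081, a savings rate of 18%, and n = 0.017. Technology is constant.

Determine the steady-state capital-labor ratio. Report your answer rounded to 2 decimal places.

In steady state, investment equals break-even investment: s·k^α = (n + δ)·k.
Dividing both sides by k: k^(1−α) = s / (n + δ).
k^0.62 = 0.18 / (0.017 + 0.081) = 0.18 / 0.098 = 1.8367
k* = 1.8367^(1/0.62) ≈ 2.6660

k* = 2.67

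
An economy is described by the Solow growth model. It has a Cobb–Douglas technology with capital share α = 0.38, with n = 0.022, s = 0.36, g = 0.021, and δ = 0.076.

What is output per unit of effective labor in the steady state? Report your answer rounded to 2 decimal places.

At the steady state, Δk = 0, so s·k^α = (n + g + δ)·k.
Dividing both sides by k: k^(1−α) = s / (n + g + δ).
k^0.62 = 0.36 / (0.022 + 0.021 + 0.076) = 0.36 / 0.119 = 3.0252
k* = 3.0252^(1/0.62) ≈ 5.9622
y* = (k*)^α = 5.9622^0.38 ≈ 1.9709

y* ≈ 1.97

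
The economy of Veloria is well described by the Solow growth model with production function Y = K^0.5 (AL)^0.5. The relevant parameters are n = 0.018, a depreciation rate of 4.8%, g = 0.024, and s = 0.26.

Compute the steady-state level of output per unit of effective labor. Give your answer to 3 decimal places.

At the steady state, Δk = 0, so s·k^α = (n + g + δ)·k.
Dividing both sides by k: k^(1−α) = s / (n + g + δ).
k^0.5 = 0.26 / (0.018 + 0.024 + 0.048) = 0.26 / 0.090 = 2.8889
k* = 2.8889^(1/0.5) ≈ 8.3457
y* = (k*)^α = 8.3457^0.5 ≈ 2.8889

y* = 2.889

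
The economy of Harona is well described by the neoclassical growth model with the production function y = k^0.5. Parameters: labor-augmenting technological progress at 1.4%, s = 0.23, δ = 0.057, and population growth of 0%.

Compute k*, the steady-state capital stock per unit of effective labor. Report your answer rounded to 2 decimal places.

k* = 10.49

In steady state, investment equals break-even investment: s·k^α = (n + g + δ)·k.
Rearranging, k^(1−α) = s / (n + g + δ).
k^0.5 = 0.23 / (0.000 + 0.014 + 0.057) = 0.23 / 0.071 = 3.2394
k* = 3.2394^(1/0.5) ≈ 10.4937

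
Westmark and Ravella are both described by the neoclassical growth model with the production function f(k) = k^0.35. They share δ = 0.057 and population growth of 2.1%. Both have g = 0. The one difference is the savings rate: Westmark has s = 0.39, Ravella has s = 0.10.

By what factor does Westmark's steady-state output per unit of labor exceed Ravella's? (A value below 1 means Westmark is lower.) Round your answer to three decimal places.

Steady-state y* = [s/(n + δ)]^(α/(1−α)), so the ratio is [ (s_W/(n + δ)_W) / (s_R/(n + δ)_R) ]^0.5385.
s_W/(n + δ)_W = 0.39/0.078 = 5.0000; s_R/(n + δ)_R = 0.10/0.078 = 1.2821.
Ratio = (5.0000/1.2821)^0.5385 = 3.8999^0.5385 ≈ 2.0810

ratio ≈ 2.081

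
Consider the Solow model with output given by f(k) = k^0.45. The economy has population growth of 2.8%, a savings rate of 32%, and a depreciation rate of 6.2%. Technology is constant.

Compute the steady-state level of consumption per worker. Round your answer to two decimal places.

Steady state requires s·f(k) = (n + δ)·k, i.e. s·k^α = (n + δ)·k.
Rearranging, k^(1−α) = s / (n + δ).
k^0.55 = 0.32 / (0.028 + 0.062) = 0.32 / 0.090 = 3.5556
k* = 3.5556^(1/0.55) ≈ 10.0383
y* = (k*)^α = 10.0383^0.45 ≈ 2.8232
c* = (1 − s)·y* = (1 − 0.32) × 2.8232 ≈ 1.9198

c* ≈ 1.92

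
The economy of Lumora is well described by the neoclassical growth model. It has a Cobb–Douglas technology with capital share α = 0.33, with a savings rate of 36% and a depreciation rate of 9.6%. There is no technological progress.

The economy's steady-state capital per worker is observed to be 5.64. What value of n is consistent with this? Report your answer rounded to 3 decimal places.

n ≈ 0.017

Steady state requires s·f(k) = (n + δ)·k, i.e. s·k^α = (n + δ)·k.
So s / (n + δ) = (k*)^(1−α) = 5.64^0.67 = 3.1868.
Therefore n + δ = s / 3.1868 = 0.36 / 3.1868 = 0.1130, so n = 0.1130 − 0.096 = 0.0170.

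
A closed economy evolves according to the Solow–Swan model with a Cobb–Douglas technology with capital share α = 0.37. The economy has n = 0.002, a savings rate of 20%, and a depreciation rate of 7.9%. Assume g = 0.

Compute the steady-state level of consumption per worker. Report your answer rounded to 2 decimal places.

Steady state requires s·f(k) = (n + δ)·k, i.e. s·k^α = (n + δ)·k.
Dividing both sides by k: k^(1−α) = s / (n + δ).
k^0.63 = 0.20 / (0.002 + 0.079) = 0.20 / 0.081 = 2.4691
k* = 2.4691^(1/0.63) ≈ 4.1983
y* = (k*)^α = 4.1983^0.37 ≈ 1.7003
c* = (1 − s)·y* = (1 − 0.20) × 1.7003 ≈ 1.3602

c* ≈ 1.36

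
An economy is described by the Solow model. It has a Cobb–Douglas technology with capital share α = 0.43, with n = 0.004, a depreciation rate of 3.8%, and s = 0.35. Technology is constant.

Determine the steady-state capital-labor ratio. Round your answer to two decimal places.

k* = 41.25

At the steady state, Δk = 0, so s·k^α = (n + δ)·k.
Rearranging, k^(1−α) = s / (n + δ).
k^0.57 = 0.35 / (0.004 + 0.038) = 0.35 / 0.042 = 8.3333
k* = 8.3333^(1/0.57) ≈ 41.2542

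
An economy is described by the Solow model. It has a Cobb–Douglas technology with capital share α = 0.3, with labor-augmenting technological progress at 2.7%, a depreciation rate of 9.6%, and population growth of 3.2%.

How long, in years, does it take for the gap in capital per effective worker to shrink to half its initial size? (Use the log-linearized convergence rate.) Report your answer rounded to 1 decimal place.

t_½ ≈ 6.4 years

Near the steady state the convergence rate is λ = (1 − α)(n + g + δ).
λ = (1 − 0.3) × 0.155 = 0.7 × 0.155 = 0.1085
Half-life = ln 2 / λ = 0.6931 / 0.1085 ≈ 6.39 years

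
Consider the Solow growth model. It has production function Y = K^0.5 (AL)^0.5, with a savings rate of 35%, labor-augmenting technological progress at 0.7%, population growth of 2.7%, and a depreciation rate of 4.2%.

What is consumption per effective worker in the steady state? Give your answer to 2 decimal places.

At the steady state, Δk = 0, so s·k^α = (n + g + δ)·k.
Rearranging, k^(1−α) = s / (n + g + δ).
k^0.5 = 0.35 / (0.027 + 0.007 + 0.042) = 0.35 / 0.076 = 4.6053
k* = 4.6053^(1/0.5) ≈ 21.2088
y* = (k*)^α = 21.2088^0.5 ≈ 4.6053
c* = (1 − s)·y* = (1 − 0.35) × 4.6053 ≈ 2.9934

c* = 2.99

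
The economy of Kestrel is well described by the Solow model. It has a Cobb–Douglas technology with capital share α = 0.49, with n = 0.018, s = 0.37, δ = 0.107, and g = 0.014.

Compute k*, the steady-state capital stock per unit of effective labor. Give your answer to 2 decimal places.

At the steady state, Δk = 0, so s·k^α = (n + g + δ)·k.
Dividing both sides by k: k^(1−α) = s / (n + g + δ).
k^0.51 = 0.37 / (0.018 + 0.014 + 0.107) = 0.37 / 0.139 = 2.6619
k* = 2.6619^(1/0.51) ≈ 6.8188

k* = 6.82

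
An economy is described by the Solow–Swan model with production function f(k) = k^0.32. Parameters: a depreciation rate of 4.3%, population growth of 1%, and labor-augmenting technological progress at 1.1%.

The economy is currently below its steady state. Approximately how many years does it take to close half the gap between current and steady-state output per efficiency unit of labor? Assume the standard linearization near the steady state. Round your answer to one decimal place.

Near the steady state the convergence rate is λ = (1 − α)(n + g + δ).
λ = (1 − 0.32) × 0.064 = 0.68 × 0.064 = 0.04352
Half-life = ln 2 / λ = 0.6931 / 0.04352 ≈ 15.93 years

half-life ≈ 15.9 years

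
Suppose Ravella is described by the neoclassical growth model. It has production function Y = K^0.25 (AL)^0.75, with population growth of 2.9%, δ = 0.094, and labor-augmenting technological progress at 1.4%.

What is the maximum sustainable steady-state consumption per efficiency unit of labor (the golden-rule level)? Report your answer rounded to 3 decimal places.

At the golden rule, f'(k) = n + g + δ, so α·k^(α−1) = n + g + δ and k_gold = (α/(n + g + δ))^(1/(1−α)).
k_gold = (0.25/0.137)^(1/0.75) = 1.8248^1.3333 ≈ 2.2299
c_gold = f(k_gold) − (n + g + δ)·k_gold = 1.2220 − 0.137×2.2299 ≈ 0.9165

c_gold ≈ 0.917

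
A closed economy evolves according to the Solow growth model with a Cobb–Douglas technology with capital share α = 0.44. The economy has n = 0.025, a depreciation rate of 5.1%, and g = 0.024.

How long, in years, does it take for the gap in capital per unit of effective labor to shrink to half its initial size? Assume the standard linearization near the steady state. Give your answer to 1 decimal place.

Near the steady state the convergence rate is λ = (1 − α)(n + g + δ).
λ = (1 − 0.44) × 0.100 = 0.56 × 0.100 = 0.0560
Half-life = ln 2 / λ = 0.6931 / 0.0560 ≈ 12.38 years

about 12.4 years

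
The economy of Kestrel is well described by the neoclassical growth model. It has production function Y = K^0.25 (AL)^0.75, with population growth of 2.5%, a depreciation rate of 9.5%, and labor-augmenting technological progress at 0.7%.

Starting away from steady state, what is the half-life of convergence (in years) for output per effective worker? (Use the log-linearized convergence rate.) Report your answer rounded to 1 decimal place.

t_½ ≈ 7.3 years

Near the steady state the convergence rate is λ = (1 − α)(n + g + δ).
λ = (1 − 0.25) × 0.127 = 0.75 × 0.127 = 0.09525
Half-life = ln 2 / λ = 0.6931 / 0.09525 ≈ 7.28 years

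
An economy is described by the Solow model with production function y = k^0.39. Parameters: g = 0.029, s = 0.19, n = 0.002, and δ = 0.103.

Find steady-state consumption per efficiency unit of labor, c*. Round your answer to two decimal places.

Steady state requires s·f(k) = (n + g + δ)·k, i.e. s·k^α = (n + g + δ)·k.
Rearranging, k^(1−α) = s / (n + g + δ).
k^0.61 = 0.19 / (0.002 + 0.029 + 0.103) = 0.19 / 0.134 = 1.4179
k* = 1.4179^(1/0.61) ≈ 1.7726
y* = (k*)^α = 1.7726^0.39 ≈ 1.2501
c* = (1 − s)·y* = (1 − 0.19) × 1.2501 ≈ 1.0126

c* ≈ 1.01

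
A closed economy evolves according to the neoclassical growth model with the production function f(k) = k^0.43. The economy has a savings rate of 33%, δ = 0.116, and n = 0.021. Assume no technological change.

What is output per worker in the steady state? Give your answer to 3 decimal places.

Steady state requires s·f(k) = (n + δ)·k, i.e. s·k^α = (n + δ)·k.
Rearranging, k^(1−α) = s / (n + δ).
k^0.57 = 0.33 / (0.021 + 0.116) = 0.33 / 0.137 = 2.4088
k* = 2.4088^(1/0.57) ≈ 4.6755
y* = (k*)^α = 4.6755^0.43 ≈ 1.9410

y* = 1.941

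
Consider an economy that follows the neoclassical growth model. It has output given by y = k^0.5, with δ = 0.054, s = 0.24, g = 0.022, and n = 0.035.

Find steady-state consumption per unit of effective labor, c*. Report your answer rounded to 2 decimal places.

c* ≈ 1.64

At the steady state, Δk = 0, so s·k^α = (n + g + δ)·k.
Rearranging, k^(1−α) = s / (n + g + δ).
k^0.5 = 0.24 / (0.035 + 0.022 + 0.054) = 0.24 / 0.111 = 2.1622
k* = 2.1622^(1/0.5) ≈ 4.6751
y* = (k*)^α = 4.6751^0.5 ≈ 2.1622
c* = (1 − s)·y* = (1 − 0.24) × 2.1622 ≈ 1.6433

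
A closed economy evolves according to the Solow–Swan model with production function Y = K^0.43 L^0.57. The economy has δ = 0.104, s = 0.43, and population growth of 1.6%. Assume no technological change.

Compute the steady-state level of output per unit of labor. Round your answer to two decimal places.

In steady state, investment equals break-even investment: s·k^α = (n + δ)·k.
Rearranging, k^(1−α) = s / (n + δ).
k^0.57 = 0.43 / (0.016 + 0.104) = 0.43 / 0.120 = 3.5833
k* = 3.5833^(1/0.57) ≈ 9.3848
y* = (k*)^α = 9.3848^0.43 ≈ 2.6190

y* = 2.62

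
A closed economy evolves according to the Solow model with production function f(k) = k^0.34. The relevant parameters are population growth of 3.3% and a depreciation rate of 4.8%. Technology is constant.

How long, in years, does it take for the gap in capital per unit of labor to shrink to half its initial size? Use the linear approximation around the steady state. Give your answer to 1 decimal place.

Near the steady state the convergence rate is λ = (1 − α)(n + δ).
λ = (1 − 0.34) × 0.081 = 0.66 × 0.081 = 0.05346
Half-life = ln 2 / λ = 0.6931 / 0.05346 ≈ 12.96 years

half-life ≈ 13.0 years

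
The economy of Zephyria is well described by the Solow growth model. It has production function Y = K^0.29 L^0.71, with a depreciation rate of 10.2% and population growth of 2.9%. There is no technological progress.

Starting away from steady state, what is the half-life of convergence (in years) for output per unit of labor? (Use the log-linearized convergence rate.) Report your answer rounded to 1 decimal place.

half-life ≈ 7.5 years

Near the steady state the convergence rate is λ = (1 − α)(n + δ).
λ = (1 − 0.29) × 0.131 = 0.71 × 0.131 = 0.09301
Half-life = ln 2 / λ = 0.6931 / 0.09301 ≈ 7.45 years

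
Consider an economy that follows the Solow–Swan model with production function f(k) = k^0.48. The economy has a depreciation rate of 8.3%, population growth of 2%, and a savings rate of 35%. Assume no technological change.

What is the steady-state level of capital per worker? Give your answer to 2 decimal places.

k* = 10.51

At the steady state, Δk = 0, so s·k^α = (n + δ)·k.
Dividing both sides by k: k^(1−α) = s / (n + δ).
k^0.52 = 0.35 / (0.020 + 0.083) = 0.35 / 0.103 = 3.3981
k* = 3.3981^(1/0.52) ≈ 10.5101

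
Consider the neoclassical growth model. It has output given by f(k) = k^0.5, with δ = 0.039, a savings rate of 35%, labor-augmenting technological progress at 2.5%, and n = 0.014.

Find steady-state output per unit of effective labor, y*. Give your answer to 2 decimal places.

At the steady state, Δk = 0, so s·k^α = (n + g + δ)·k.
Rearranging, k^(1−α) = s / (n + g + δ).
k^0.5 = 0.35 / (0.014 + 0.025 + 0.039) = 0.35 / 0.078 = 4.4872
k* = 4.4872^(1/0.5) ≈ 20.1350
y* = (k*)^α = 20.1350^0.5 ≈ 4.4872

y* = 4.49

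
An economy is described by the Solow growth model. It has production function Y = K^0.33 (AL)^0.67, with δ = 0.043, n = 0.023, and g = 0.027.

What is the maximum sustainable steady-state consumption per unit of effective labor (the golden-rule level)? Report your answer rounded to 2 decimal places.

c_gold ≈ 1.25

At the golden rule, f'(k) = n + g + δ, so α·k^(α−1) = n + g + δ and k_gold = (α/(n + g + δ))^(1/(1−α)).
k_gold = (0.33/0.093)^(1/0.67) = 3.5484^1.4925 ≈ 6.6210
c_gold = f(k_gold) − (n + g + δ)·k_gold = 1.8660 − 0.093×6.6210 ≈ 1.2502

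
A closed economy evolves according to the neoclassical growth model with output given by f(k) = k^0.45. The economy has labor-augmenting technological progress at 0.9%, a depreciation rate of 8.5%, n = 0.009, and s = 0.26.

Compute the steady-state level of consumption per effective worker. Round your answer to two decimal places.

At the steady state, Δk = 0, so s·k^α = (n + g + δ)·k.
Rearranging, k^(1−α) = s / (n + g + δ).
k^0.55 = 0.26 / (0.009 + 0.009 + 0.085) = 0.26 / 0.103 = 2.5243
k* = 2.5243^(1/0.55) ≈ 5.3847
y* = (k*)^α = 5.3847^0.45 ≈ 2.1332
c* = (1 − s)·y* = (1 − 0.26) × 2.1332 ≈ 1.5786

c* = 1.58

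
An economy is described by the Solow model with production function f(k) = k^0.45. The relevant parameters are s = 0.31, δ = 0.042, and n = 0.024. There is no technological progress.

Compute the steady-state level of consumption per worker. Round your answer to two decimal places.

At the steady state, Δk = 0, so s·k^α = (n + δ)·k.
Dividing both sides by k: k^(1−α) = s / (n + δ).
k^0.55 = 0.31 / (0.024 + 0.042) = 0.31 / 0.066 = 4.6970
k* = 4.6970^(1/0.55) ≈ 16.6530
y* = (k*)^α = 16.6530^0.45 ≈ 3.5455
c* = (1 − s)·y* = (1 − 0.31) × 3.5455 ≈ 2.4464

c* ≈ 2.45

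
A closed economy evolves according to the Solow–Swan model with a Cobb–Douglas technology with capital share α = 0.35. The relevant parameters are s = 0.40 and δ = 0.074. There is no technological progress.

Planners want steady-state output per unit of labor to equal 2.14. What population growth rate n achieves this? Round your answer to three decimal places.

In steady state, investment equals break-even investment: s·k^α = (n + δ)·k.
Since y* = [s/(n + δ)]^(α/(1−α)), we have s/(n + δ) = (y*)^((1−α)/α) = 2.14^1.8571 = 4.1078.
Therefore n + δ = s / 4.1078 = 0.40 / 4.1078 = 0.0974, so n = 0.0974 − 0.074 = 0.0234.

n ≈ 0.023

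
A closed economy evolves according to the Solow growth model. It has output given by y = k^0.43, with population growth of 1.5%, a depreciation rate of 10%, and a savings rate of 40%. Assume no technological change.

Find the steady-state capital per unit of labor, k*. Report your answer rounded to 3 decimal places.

Steady state requires s·f(k) = (n + δ)·k, i.e. s·k^α = (n + δ)·k.
Dividing both sides by k: k^(1−α) = s / (n + δ).
k^0.57 = 0.40 / (0.015 + 0.100) = 0.40 / 0.115 = 3.4783
k* = 3.4783^(1/0.57) ≈ 8.9077

k* ≈ 8.908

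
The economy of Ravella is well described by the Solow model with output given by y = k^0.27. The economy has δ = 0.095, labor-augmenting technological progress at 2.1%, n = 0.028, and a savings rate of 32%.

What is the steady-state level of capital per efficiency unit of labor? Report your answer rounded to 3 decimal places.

k* = 2.986

At the steady state, Δk = 0, so s·k^α = (n + g + δ)·k.
Dividing both sides by k: k^(1−α) = s / (n + g + δ).
k^0.73 = 0.32 / (0.028 + 0.021 + 0.095) = 0.32 / 0.144 = 2.2222
k* = 2.2222^(1/0.73) ≈ 2.9857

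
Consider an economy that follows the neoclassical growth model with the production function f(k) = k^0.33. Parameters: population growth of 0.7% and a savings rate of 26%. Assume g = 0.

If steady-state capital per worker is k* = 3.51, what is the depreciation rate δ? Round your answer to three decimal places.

Steady state requires s·f(k) = (n + δ)·k, i.e. s·k^α = (n + δ)·k.
So s / (n + δ) = (k*)^(1−α) = 3.51^0.67 = 2.3193.
Therefore n + δ = s / 2.3193 = 0.26 / 2.3193 = 0.1121, so δ = 0.1121 − 0.007 = 0.1051.

δ ≈ 0.105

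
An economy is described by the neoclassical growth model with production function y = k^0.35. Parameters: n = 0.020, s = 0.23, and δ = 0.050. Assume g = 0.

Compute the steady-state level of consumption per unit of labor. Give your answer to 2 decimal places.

In steady state, investment equals break-even investment: s·k^α = (n + δ)·k.
Dividing both sides by k: k^(1−α) = s / (n + δ).
k^0.65 = 0.23 / (0.020 + 0.050) = 0.23 / 0.070 = 3.2857
k* = 3.2857^(1/0.65) ≈ 6.2347
y* = (k*)^α = 6.2347^0.35 ≈ 1.8975
c* = (1 − s)·y* = (1 − 0.23) × 1.8975 ≈ 1.4611

c* = 1.46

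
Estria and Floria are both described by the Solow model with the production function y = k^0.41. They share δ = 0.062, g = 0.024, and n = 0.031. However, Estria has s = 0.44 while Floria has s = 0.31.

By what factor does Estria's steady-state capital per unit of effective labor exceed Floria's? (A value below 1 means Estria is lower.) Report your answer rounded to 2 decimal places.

Steady-state k* = [s/(n + g + δ)]^(1/(1−α)), so the ratio is [ (s_E/(n + g + δ)_E) / (s_F/(n + g + δ)_F) ]^1.6949.
s_E/(n + g + δ)_E = 0.44/0.117 = 3.7607; s_F/(n + g + δ)_F = 0.31/0.117 = 2.6496.
Ratio = (3.7607/2.6496)^1.6949 = 1.4193^1.6949 ≈ 1.8103

k*_E / k*_F ≈ 1.81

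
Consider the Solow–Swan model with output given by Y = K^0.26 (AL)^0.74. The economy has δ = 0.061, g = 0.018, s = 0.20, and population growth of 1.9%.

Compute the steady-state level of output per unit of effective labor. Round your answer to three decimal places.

At the steady state, Δk = 0, so s·k^α = (n + g + δ)·k.
Dividing both sides by k: k^(1−α) = s / (n + g + δ).
k^0.74 = 0.20 / (0.019 + 0.018 + 0.061) = 0.20 / 0.098 = 2.0408
k* = 2.0408^(1/0.74) ≈ 2.6221
y* = (k*)^α = 2.6221^0.26 ≈ 1.2848

y* = 1.285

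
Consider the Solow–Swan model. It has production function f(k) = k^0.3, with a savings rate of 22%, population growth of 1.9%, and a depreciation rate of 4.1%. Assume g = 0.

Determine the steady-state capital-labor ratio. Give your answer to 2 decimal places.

k* = 6.40

At the steady state, Δk = 0, so s·k^α = (n + δ)·k.
Dividing both sides by k: k^(1−α) = s / (n + δ).
k^0.7 = 0.22 / (0.019 + 0.041) = 0.22 / 0.060 = 3.6667
k* = 3.6667^(1/0.7) ≈ 6.3989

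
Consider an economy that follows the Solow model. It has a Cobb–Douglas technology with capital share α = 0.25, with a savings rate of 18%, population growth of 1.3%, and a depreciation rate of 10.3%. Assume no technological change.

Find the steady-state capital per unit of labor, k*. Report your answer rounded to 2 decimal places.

k* ≈ 1.80

In steady state, investment equals break-even investment: s·k^α = (n + δ)·k.
Dividing both sides by k: k^(1−α) = s / (n + δ).
k^0.75 = 0.18 / (0.013 + 0.103) = 0.18 / 0.116 = 1.5517
k* = 1.5517^(1/0.75) ≈ 1.7964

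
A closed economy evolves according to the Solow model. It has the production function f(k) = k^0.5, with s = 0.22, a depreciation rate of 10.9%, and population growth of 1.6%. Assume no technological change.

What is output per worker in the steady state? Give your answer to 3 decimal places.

y* ≈ 1.760

In steady state, investment equals break-even investment: s·k^α = (n + δ)·k.
Rearranging, k^(1−α) = s / (n + δ).
k^0.5 = 0.22 / (0.016 + 0.109) = 0.22 / 0.125 = 1.7600
k* = 1.7600^(1/0.5) ≈ 3.0976
y* = (k*)^α = 3.0976^0.5 ≈ 1.7600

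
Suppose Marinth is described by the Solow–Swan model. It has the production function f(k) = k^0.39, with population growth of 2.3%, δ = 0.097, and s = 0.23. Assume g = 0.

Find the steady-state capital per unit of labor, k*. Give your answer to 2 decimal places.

At the steady state, Δk = 0, so s·k^α = (n + δ)·k.
Rearranging, k^(1−α) = s / (n + δ).
k^0.61 = 0.23 / (0.023 + 0.097) = 0.23 / 0.120 = 1.9167
k* = 1.9167^(1/0.61) ≈ 2.9054

k* ≈ 2.91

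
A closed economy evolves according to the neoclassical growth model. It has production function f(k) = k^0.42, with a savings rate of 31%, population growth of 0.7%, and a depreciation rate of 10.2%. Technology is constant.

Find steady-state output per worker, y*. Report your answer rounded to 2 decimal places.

y* ≈ 2.13

In steady state, investment equals break-even investment: s·k^α = (n + δ)·k.
Dividing both sides by k: k^(1−α) = s / (n + δ).
k^0.58 = 0.31 / (0.007 + 0.102) = 0.31 / 0.109 = 2.8440
k* = 2.8440^(1/0.58) ≈ 6.0623
y* = (k*)^α = 6.0623^0.42 ≈ 2.1316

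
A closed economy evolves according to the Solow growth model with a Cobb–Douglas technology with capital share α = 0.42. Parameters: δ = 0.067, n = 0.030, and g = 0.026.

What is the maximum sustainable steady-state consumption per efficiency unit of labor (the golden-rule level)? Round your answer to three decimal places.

c_gold ≈ 1.411

At the golden rule, f'(k) = n + g + δ, so α·k^(α−1) = n + g + δ and k_gold = (α/(n + g + δ))^(1/(1−α)).
k_gold = (0.42/0.123)^(1/0.58) = 3.4146^1.7241 ≈ 8.3087
c_gold = f(k_gold) − (n + g + δ)·k_gold = 2.4333 − 0.123×8.3087 ≈ 1.4113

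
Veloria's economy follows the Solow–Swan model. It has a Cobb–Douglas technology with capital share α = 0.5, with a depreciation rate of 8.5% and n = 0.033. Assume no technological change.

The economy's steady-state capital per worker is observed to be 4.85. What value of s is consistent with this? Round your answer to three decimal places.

s ≈ 0.260

In steady state, investment equals break-even investment: s·k^α = (n + δ)·k.
So s / (n + δ) = (k*)^(1−α) = 4.85^0.5 = 2.2023.
Therefore s = 2.2023 × (n + δ) = 2.2023 × 0.118 = 0.2599.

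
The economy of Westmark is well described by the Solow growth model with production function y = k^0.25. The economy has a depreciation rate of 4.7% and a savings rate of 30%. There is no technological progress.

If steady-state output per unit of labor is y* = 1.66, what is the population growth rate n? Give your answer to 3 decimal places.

At the steady state, Δk = 0, so s·k^α = (n + δ)·k.
Since y* = [s/(n + δ)]^(α/(1−α)), we have s/(n + δ) = (y*)^((1−α)/α) = 1.66^3 = 4.5743.
Therefore n + δ = s / 4.5743 = 0.30 / 4.5743 = 0.0656, so n = 0.0656 − 0.047 = 0.0186.

n ≈ 0.019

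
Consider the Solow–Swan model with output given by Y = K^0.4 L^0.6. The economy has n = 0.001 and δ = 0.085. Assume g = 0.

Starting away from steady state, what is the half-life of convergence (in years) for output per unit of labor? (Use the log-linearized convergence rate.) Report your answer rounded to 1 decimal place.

about 13.4 years

Near the steady state the convergence rate is λ = (1 − α)(n + δ).
λ = (1 − 0.4) × 0.086 = 0.6 × 0.086 = 0.0516
Half-life = ln 2 / λ = 0.6931 / 0.0516 ≈ 13.43 years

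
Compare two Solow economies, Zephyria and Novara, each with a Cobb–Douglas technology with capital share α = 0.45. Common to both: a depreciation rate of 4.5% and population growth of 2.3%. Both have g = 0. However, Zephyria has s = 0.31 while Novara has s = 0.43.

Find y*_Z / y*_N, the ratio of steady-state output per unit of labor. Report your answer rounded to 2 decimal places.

Steady-state y* = [s/(n + δ)]^(α/(1−α)), so the ratio is [ (s_Z/(n + δ)_Z) / (s_N/(n + δ)_N) ]^0.8182.
s_Z/(n + δ)_Z = 0.31/0.068 = 4.5588; s_N/(n + δ)_N = 0.43/0.068 = 6.3235.
Ratio = (4.5588/6.3235)^0.8182 = 0.7209^0.8182 ≈ 0.7651

y*_Z / y*_N ≈ 0.77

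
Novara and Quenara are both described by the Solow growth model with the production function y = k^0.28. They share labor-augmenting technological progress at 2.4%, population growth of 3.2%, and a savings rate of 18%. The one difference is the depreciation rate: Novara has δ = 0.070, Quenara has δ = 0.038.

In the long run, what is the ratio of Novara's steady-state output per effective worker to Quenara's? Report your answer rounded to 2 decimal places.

Steady-state y* = [s/(n + g + δ)]^(α/(1−α)), so the ratio is [ (s_N/(n + g + δ)_N) / (s_Q/(n + g + δ)_Q) ]^0.3889.
s_N/(n + g + δ)_N = 0.18/0.126 = 1.4286; s_Q/(n + g + δ)_Q = 0.18/0.094 = 1.9149.
Ratio = (1.4286/1.9149)^0.3889 = 0.7460^0.3889 ≈ 0.8923

ratio ≈ 0.89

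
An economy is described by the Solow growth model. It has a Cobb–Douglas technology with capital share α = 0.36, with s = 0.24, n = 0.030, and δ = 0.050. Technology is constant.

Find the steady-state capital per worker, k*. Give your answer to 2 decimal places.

Steady state requires s·f(k) = (n + δ)·k, i.e. s·k^α = (n + δ)·k.
Dividing both sides by k: k^(1−α) = s / (n + δ).
k^0.64 = 0.24 / (0.030 + 0.050) = 0.24 / 0.080 = 3.0000
k* = 3.0000^(1/0.64) ≈ 5.5655

k* ≈ 5.57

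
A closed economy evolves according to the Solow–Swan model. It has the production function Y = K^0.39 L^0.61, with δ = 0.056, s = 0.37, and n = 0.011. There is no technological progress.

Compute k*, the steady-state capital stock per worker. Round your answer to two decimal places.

k* ≈ 16.47

In steady state, investment equals break-even investment: s·k^α = (n + δ)·k.
Dividing both sides by k: k^(1−α) = s / (n + δ).
k^0.61 = 0.37 / (0.011 + 0.056) = 0.37 / 0.067 = 5.5224
k* = 5.5224^(1/0.61) ≈ 16.4666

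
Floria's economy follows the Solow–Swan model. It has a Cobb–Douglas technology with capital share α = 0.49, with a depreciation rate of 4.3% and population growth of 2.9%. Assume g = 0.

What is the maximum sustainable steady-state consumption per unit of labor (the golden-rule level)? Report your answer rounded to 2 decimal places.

c_gold ≈ 3.22

At the golden rule, f'(k) = n + δ, so α·k^(α−1) = n + δ and k_gold = (α/(n + δ))^(1/(1−α)).
k_gold = (0.49/0.072)^(1/0.51) = 6.8056^1.9608 ≈ 42.9620
c_gold = f(k_gold) − (n + δ)·k_gold = 6.3126 − 0.072×42.9620 ≈ 3.2193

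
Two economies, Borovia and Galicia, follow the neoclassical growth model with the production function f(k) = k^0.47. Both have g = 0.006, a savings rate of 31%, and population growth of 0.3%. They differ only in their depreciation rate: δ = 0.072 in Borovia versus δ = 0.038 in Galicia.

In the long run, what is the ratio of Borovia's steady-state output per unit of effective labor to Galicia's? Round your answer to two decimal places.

Steady-state y* = [s/(n + g + δ)]^(α/(1−α)), so the ratio is [ (s_B/(n + g + δ)_B) / (s_G/(n + g + δ)_G) ]^0.8868.
s_B/(n + g + δ)_B = 0.31/0.081 = 3.8272; s_G/(n + g + δ)_G = 0.31/0.047 = 6.5957.
Ratio = (3.8272/6.5957)^0.8868 = 0.5803^0.8868 ≈ 0.6172

y*_B / y*_G ≈ 0.62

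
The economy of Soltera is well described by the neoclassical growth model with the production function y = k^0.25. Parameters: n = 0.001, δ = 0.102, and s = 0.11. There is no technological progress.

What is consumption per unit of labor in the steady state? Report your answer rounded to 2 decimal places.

c* = 0.91

At the steady state, Δk = 0, so s·k^α = (n + δ)·k.
Dividing both sides by k: k^(1−α) = s / (n + δ).
k^0.75 = 0.11 / (0.001 + 0.102) = 0.11 / 0.103 = 1.0680
k* = 1.0680^(1/0.75) ≈ 1.0917
y* = (k*)^α = 1.0917^0.25 ≈ 1.0222
c* = (1 − s)·y* = (1 − 0.11) × 1.0222 ≈ 0.9098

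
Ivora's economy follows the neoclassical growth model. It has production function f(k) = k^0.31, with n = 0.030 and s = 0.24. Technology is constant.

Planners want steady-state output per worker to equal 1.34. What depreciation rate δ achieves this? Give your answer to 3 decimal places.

In steady state, investment equals break-even investment: s·k^α = (n + δ)·k.
Since y* = [s/(n + δ)]^(α/(1−α)), we have s/(n + δ) = (y*)^((1−α)/α) = 1.34^2.2258 = 1.9183.
Therefore n + δ = s / 1.9183 = 0.24 / 1.9183 = 0.1251, so δ = 0.1251 − 0.030 = 0.0951.

δ ≈ 0.095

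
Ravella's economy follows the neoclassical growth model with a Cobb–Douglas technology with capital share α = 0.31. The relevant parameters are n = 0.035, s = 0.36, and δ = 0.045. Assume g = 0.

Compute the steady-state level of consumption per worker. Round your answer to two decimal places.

c* = 1.26

Steady state requires s·f(k) = (n + δ)·k, i.e. s·k^α = (n + δ)·k.
Rearranging, k^(1−α) = s / (n + δ).
k^0.69 = 0.36 / (0.035 + 0.045) = 0.36 / 0.080 = 4.5000
k* = 4.5000^(1/0.69) ≈ 8.8447
y* = (k*)^α = 8.8447^0.31 ≈ 1.9655
c* = (1 − s)·y* = (1 − 0.36) × 1.9655 ≈ 1.2579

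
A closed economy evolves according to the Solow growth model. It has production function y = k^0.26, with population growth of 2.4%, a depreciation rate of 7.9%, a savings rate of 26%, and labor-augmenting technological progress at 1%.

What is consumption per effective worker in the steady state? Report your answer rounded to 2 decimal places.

At the steady state, Δk = 0, so s·k^α = (n + g + δ)·k.
Rearranging, k^(1−α) = s / (n + g + δ).
k^0.74 = 0.26 / (0.024 + 0.010 + 0.079) = 0.26 / 0.113 = 2.3009
k* = 2.3009^(1/0.74) ≈ 3.0836
y* = (k*)^α = 3.0836^0.26 ≈ 1.3402
c* = (1 − s)·y* = (1 − 0.26) × 1.3402 ≈ 0.9917

c* = 0.99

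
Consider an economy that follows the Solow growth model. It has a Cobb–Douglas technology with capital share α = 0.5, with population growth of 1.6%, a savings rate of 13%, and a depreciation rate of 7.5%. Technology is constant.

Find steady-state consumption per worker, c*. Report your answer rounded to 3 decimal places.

c* ≈ 1.243

In steady state, investment equals break-even investment: s·k^α = (n + δ)·k.
Rearranging, k^(1−α) = s / (n + δ).
k^0.5 = 0.13 / (0.016 + 0.075) = 0.13 / 0.091 = 1.4286
k* = 1.4286^(1/0.5) ≈ 2.0409
y* = (k*)^α = 2.0409^0.5 ≈ 1.4286
c* = (1 − s)·y* = (1 − 0.13) × 1.4286 ≈ 1.2429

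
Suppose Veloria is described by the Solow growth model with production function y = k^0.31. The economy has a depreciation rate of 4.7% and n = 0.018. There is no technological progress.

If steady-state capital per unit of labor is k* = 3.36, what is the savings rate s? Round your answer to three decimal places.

In steady state, investment equals break-even investment: s·k^α = (n + δ)·k.
So s / (n + δ) = (k*)^(1−α) = 3.36^0.69 = 2.3077.
Therefore s = 2.3077 × (n + δ) = 2.3077 × 0.065 = 0.1500.

s ≈ 0.150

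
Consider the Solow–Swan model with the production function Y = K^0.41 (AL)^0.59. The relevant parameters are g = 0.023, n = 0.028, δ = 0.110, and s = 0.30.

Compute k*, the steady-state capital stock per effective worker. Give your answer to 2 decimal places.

k* ≈ 2.87

Steady state requires s·f(k) = (n + g + δ)·k, i.e. s·k^α = (n + g + δ)·k.
Rearranging, k^(1−α) = s / (n + g + δ).
k^0.59 = 0.30 / (0.028 + 0.023 + 0.110) = 0.30 / 0.161 = 1.8634
k* = 1.8634^(1/0.59) ≈ 2.8717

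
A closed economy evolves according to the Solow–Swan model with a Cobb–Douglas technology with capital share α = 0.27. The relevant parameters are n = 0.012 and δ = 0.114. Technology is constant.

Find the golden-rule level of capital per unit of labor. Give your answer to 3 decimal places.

The golden rule sets f'(k) = n + δ, i.e. α·k^(α−1) = n + δ.
So k^(1−α) = α / (n + δ) = 0.27 / 0.126 = 2.1429.
k_gold = 2.1429^(1/0.73) ≈ 2.8407

k_gold ≈ 2.841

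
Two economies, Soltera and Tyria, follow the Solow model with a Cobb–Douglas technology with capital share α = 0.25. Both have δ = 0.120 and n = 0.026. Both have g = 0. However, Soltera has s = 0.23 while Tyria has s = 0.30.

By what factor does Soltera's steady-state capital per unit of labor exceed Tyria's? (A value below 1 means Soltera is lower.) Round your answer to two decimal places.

k*_S / k*_T ≈ 0.70

Steady-state k* = [s/(n + δ)]^(1/(1−α)), so the ratio is [ (s_S/(n + δ)_S) / (s_T/(n + δ)_T) ]^1.3333.
s_S/(n + δ)_S = 0.23/0.146 = 1.5753; s_T/(n + δ)_T = 0.30/0.146 = 2.0548.
Ratio = (1.5753/2.0548)^1.3333 = 0.7666^1.3333 ≈ 0.7016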